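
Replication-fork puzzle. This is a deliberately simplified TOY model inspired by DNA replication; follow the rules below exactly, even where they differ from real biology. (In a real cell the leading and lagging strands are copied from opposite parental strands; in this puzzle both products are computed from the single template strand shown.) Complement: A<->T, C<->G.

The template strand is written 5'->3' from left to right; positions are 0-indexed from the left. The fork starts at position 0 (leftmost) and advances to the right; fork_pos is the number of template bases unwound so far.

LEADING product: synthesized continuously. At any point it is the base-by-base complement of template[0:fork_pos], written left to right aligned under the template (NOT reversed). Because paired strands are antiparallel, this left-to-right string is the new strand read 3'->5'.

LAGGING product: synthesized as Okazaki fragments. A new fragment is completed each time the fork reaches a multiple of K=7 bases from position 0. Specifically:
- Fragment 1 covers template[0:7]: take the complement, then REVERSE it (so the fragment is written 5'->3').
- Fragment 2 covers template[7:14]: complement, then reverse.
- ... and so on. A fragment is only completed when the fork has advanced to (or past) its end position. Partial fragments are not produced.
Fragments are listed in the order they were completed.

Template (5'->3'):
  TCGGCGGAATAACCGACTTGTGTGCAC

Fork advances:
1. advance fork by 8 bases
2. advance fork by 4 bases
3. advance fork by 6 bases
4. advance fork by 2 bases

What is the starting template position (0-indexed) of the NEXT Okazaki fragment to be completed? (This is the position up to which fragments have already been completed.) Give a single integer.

Answer: 14

Derivation:
Step 1: advance 8 -> fork_pos = 0 + 8 = 8. Reached multiple(s) of 7: 7 -> fragment 1 completed (1 total).
Step 2: advance 4 -> fork_pos = 8 + 4 = 12. Next multiple of 7 is 14 (not reached); still 1 fragment(s).
Step 3: advance 6 -> fork_pos = 12 + 6 = 18. Reached multiple(s) of 7: 14 -> fragment 2 completed (2 total).
Step 4: advance 2 -> fork_pos = 18 + 2 = 20. Next multiple of 7 is 21 (not reached); still 2 fragment(s).
2 fragment(s) completed, covering template[0:14] (2 x 7 = 14). The next fragment, fragment 3, covers template[14:21], so it starts at position 14.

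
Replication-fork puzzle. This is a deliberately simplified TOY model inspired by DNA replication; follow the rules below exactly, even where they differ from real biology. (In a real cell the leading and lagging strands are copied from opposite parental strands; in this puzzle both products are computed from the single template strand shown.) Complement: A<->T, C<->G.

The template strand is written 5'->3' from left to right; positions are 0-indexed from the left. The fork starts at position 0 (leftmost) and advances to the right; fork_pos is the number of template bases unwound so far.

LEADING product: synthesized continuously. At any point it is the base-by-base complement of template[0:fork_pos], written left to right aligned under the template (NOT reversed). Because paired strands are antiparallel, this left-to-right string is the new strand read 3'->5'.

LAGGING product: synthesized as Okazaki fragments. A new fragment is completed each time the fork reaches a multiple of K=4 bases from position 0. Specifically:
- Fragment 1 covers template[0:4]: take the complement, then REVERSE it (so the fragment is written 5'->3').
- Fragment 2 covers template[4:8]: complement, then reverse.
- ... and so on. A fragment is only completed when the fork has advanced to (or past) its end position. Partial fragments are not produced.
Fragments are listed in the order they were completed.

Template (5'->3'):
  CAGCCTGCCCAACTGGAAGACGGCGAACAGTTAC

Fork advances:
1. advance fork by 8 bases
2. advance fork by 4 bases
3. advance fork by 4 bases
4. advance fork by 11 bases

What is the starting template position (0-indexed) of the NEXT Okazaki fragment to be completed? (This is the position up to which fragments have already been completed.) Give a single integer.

Step 1: advance 8 -> fork_pos = 0 + 8 = 8. Reached multiple(s) of 4: 4, 8 -> fragments 1-2 completed (2 total).
Step 2: advance 4 -> fork_pos = 8 + 4 = 12. Reached multiple(s) of 4: 12 -> fragment 3 completed (3 total).
Step 3: advance 4 -> fork_pos = 12 + 4 = 16. Reached multiple(s) of 4: 16 -> fragment 4 completed (4 total).
Step 4: advance 11 -> fork_pos = 16 + 11 = 27. Reached multiple(s) of 4: 20, 24 -> fragments 5-6 completed (6 total).
6 fragment(s) completed, covering template[0:24] (6 x 4 = 24). The next fragment, fragment 7, covers template[24:28], so it starts at position 24.

Answer: 24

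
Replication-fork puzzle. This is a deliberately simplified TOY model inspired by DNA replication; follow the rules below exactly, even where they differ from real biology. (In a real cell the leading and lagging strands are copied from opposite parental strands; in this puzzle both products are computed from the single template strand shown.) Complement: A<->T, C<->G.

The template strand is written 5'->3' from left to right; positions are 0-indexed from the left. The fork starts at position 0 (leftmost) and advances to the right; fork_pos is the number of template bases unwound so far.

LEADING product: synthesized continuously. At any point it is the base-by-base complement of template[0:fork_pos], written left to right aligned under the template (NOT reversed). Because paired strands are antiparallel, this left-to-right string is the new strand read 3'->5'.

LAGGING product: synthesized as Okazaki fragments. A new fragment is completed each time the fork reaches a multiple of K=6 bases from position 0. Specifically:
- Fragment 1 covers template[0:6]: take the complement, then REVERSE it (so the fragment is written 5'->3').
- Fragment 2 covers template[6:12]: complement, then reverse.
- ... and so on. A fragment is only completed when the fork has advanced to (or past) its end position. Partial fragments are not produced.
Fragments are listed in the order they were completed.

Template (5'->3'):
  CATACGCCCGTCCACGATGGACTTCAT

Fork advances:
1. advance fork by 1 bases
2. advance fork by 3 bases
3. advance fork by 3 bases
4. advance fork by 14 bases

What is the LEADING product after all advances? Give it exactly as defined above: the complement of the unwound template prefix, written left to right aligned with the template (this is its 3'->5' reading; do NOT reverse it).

Step 1: advance 1 -> fork_pos = 0 + 1 = 1.
Step 2: advance 3 -> fork_pos = 1 + 3 = 4.
Step 3: advance 3 -> fork_pos = 4 + 3 = 7.
Step 4: advance 14 -> fork_pos = 7 + 14 = 21.
Unwound prefix: template[0:21] = CATACGCCCGTCCACGATGGA
Complement it base by base (A<->T, C<->G), keeping left-to-right order:
  [0:5] CATAC -> GTATG
  [5:10] GCCCG -> CGGGC
  [10:15] TCCAC -> AGGTG
  [15:20] GATGG -> CTACC
  [20:21] A -> T
Concatenate: GTATGCGGGCAGGTGCTACCT (length 21; written aligned with the template, i.e. 3'->5').

Answer: GTATGCGGGCAGGTGCTACCT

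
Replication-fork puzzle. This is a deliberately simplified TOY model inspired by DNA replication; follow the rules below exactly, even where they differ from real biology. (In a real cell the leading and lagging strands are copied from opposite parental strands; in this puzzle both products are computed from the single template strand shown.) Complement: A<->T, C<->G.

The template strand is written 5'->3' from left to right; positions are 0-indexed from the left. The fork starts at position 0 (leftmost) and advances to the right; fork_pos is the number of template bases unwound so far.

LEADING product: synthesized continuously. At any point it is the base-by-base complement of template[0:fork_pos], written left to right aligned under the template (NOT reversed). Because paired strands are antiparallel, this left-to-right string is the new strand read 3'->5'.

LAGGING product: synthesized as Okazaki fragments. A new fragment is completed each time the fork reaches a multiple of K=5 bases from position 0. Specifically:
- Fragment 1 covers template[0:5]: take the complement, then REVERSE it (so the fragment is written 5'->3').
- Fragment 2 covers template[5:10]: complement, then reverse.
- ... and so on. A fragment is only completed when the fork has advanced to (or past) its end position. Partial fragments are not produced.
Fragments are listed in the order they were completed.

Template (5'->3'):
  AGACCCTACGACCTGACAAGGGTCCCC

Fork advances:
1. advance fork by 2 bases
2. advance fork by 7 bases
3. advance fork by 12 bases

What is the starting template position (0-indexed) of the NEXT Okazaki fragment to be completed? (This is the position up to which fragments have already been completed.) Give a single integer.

Step 1: advance 2 -> fork_pos = 0 + 2 = 2. Next multiple of 5 is 5 (not reached); still 0 fragment(s).
Step 2: advance 7 -> fork_pos = 2 + 7 = 9. Reached multiple(s) of 5: 5 -> fragment 1 completed (1 total).
Step 3: advance 12 -> fork_pos = 9 + 12 = 21. Reached multiple(s) of 5: 10, 15, 20 -> fragments 2-4 completed (4 total).
4 fragment(s) completed, covering template[0:20] (4 x 5 = 20). The next fragment, fragment 5, covers template[20:25], so it starts at position 20.

Answer: 20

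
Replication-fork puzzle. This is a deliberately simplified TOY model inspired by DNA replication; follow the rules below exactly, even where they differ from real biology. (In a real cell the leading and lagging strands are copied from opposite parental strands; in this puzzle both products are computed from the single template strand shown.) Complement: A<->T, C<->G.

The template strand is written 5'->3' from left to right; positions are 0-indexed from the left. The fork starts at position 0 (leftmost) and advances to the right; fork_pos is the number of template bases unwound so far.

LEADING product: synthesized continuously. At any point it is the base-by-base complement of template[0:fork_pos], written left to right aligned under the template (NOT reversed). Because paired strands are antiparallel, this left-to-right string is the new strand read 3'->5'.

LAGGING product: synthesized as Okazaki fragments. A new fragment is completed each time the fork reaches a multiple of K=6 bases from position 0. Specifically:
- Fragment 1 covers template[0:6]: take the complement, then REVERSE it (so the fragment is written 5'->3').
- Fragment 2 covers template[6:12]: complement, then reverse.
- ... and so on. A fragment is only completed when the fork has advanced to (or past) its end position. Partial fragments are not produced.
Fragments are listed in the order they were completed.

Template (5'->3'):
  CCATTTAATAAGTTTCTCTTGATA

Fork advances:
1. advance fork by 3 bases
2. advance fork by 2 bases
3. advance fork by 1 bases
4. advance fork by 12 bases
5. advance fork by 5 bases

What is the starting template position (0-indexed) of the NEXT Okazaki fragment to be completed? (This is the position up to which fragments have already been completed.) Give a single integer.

Answer: 18

Derivation:
Step 1: advance 3 -> fork_pos = 0 + 3 = 3. Next multiple of 6 is 6 (not reached); still 0 fragment(s).
Step 2: advance 2 -> fork_pos = 3 + 2 = 5. Next multiple of 6 is 6 (not reached); still 0 fragment(s).
Step 3: advance 1 -> fork_pos = 5 + 1 = 6. Reached multiple(s) of 6: 6 -> fragment 1 completed (1 total).
Step 4: advance 12 -> fork_pos = 6 + 12 = 18. Reached multiple(s) of 6: 12, 18 -> fragments 2-3 completed (3 total).
Step 5: advance 5 -> fork_pos = 18 + 5 = 23. Next multiple of 6 is 24 (not reached); still 3 fragment(s).
3 fragment(s) completed, covering template[0:18] (3 x 6 = 18). The next fragment, fragment 4, covers template[18:24], so it starts at position 18.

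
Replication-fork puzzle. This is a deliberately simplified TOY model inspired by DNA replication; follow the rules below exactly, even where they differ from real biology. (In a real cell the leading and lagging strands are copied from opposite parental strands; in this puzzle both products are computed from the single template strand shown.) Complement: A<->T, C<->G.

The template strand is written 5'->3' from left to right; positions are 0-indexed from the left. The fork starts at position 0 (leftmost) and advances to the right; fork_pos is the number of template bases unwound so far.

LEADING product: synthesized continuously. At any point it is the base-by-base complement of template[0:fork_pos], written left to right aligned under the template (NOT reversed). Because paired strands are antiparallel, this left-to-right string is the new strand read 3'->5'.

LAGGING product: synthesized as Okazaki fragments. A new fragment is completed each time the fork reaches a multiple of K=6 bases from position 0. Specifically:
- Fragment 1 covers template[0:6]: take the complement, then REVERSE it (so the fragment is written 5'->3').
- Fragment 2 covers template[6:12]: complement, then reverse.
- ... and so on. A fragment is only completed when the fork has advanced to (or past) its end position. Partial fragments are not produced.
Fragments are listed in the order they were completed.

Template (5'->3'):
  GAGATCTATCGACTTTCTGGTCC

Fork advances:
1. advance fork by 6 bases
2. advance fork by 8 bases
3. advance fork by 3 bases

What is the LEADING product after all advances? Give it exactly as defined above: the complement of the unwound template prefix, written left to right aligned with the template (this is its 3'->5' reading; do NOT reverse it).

Answer: CTCTAGATAGCTGAAAG

Derivation:
Step 1: advance 6 -> fork_pos = 0 + 6 = 6.
Step 2: advance 8 -> fork_pos = 6 + 8 = 14.
Step 3: advance 3 -> fork_pos = 14 + 3 = 17.
Unwound prefix: template[0:17] = GAGATCTATCGACTTTC
Complement it base by base (A<->T, C<->G), keeping left-to-right order:
  [0:5] GAGAT -> CTCTA
  [5:10] CTATC -> GATAG
  [10:15] GACTT -> CTGAA
  [15:17] TC -> AG
Concatenate: CTCTAGATAGCTGAAAG (length 17; written aligned with the template, i.e. 3'->5').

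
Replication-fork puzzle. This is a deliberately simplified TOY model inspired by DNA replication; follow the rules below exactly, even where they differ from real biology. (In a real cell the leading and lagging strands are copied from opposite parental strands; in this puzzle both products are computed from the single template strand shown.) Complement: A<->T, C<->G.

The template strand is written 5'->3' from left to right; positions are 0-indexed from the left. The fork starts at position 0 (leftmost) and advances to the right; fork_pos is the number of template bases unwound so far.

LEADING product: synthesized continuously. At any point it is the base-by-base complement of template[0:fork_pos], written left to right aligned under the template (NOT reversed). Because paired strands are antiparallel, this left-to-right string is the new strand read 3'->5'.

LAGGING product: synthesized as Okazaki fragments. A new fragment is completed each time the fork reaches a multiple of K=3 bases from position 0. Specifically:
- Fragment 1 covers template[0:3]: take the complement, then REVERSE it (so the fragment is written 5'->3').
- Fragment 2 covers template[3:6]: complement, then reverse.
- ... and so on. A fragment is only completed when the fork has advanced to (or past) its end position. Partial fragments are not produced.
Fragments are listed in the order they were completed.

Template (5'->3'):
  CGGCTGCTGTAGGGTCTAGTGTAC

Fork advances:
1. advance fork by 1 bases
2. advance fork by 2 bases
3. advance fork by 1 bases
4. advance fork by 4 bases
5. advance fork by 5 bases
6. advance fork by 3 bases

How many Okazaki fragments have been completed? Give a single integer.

Answer: 5

Derivation:
Step 1: advance 1 -> fork_pos = 0 + 1 = 1. Next multiple of 3 is 3 (not reached); still 0 fragment(s).
Step 2: advance 2 -> fork_pos = 1 + 2 = 3. Reached multiple(s) of 3: 3 -> fragment 1 completed (1 total).
Step 3: advance 1 -> fork_pos = 3 + 1 = 4. Next multiple of 3 is 6 (not reached); still 1 fragment(s).
Step 4: advance 4 -> fork_pos = 4 + 4 = 8. Reached multiple(s) of 3: 6 -> fragment 2 completed (2 total).
Step 5: advance 5 -> fork_pos = 8 + 5 = 13. Reached multiple(s) of 3: 9, 12 -> fragments 3-4 completed (4 total).
Step 6: advance 3 -> fork_pos = 13 + 3 = 16. Reached multiple(s) of 3: 15 -> fragment 5 completed (5 total).
Check: final fork_pos = 16; the multiples of 3 that are <= 16 are 3..15 -> 16 // 3 = 5 completed fragment(s).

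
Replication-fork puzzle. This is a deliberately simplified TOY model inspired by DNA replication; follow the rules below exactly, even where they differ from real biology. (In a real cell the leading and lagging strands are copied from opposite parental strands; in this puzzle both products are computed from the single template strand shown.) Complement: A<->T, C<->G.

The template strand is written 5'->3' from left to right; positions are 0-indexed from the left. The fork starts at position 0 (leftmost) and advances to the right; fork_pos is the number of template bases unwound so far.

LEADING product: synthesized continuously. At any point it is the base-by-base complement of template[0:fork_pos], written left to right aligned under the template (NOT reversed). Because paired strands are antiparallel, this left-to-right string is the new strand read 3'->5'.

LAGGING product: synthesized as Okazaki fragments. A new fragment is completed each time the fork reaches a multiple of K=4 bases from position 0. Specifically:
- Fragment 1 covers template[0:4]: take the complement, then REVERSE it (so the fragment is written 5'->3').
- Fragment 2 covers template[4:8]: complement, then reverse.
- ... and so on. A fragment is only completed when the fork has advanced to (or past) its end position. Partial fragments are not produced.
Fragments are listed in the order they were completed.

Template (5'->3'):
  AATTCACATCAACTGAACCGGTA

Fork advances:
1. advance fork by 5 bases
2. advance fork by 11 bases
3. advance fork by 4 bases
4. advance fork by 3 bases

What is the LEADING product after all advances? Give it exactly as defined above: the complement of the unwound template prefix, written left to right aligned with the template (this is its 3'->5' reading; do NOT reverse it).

Answer: TTAAGTGTAGTTGACTTGGCCAT

Derivation:
Step 1: advance 5 -> fork_pos = 0 + 5 = 5.
Step 2: advance 11 -> fork_pos = 5 + 11 = 16.
Step 3: advance 4 -> fork_pos = 16 + 4 = 20.
Step 4: advance 3 -> fork_pos = 20 + 3 = 23.
Unwound prefix: template[0:23] = AATTCACATCAACTGAACCGGTA
Complement it base by base (A<->T, C<->G), keeping left-to-right order:
  [0:5] AATTC -> TTAAG
  [5:10] ACATC -> TGTAG
  [10:15] AACTG -> TTGAC
  [15:20] AACCG -> TTGGC
  [20:23] GTA -> CAT
Concatenate: TTAAGTGTAGTTGACTTGGCCAT (length 23; written aligned with the template, i.e. 3'->5').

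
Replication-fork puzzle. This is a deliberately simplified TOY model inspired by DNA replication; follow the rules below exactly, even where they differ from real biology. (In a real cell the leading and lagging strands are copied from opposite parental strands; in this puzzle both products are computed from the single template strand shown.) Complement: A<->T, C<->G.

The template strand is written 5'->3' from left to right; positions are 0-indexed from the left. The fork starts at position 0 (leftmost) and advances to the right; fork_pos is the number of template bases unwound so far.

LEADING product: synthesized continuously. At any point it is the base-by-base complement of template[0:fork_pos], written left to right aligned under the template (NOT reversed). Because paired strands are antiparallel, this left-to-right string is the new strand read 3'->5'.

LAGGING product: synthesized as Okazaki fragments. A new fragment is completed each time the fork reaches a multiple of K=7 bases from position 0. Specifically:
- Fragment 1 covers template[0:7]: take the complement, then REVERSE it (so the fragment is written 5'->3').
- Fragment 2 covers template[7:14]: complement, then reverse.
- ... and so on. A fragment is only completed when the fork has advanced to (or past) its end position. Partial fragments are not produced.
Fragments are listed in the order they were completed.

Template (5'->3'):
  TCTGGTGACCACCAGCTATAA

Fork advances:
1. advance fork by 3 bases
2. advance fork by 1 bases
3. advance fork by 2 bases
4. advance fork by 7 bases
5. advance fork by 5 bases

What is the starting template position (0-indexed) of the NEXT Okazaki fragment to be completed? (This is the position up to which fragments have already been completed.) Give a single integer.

Step 1: advance 3 -> fork_pos = 0 + 3 = 3. Next multiple of 7 is 7 (not reached); still 0 fragment(s).
Step 2: advance 1 -> fork_pos = 3 + 1 = 4. Next multiple of 7 is 7 (not reached); still 0 fragment(s).
Step 3: advance 2 -> fork_pos = 4 + 2 = 6. Next multiple of 7 is 7 (not reached); still 0 fragment(s).
Step 4: advance 7 -> fork_pos = 6 + 7 = 13. Reached multiple(s) of 7: 7 -> fragment 1 completed (1 total).
Step 5: advance 5 -> fork_pos = 13 + 5 = 18. Reached multiple(s) of 7: 14 -> fragment 2 completed (2 total).
2 fragment(s) completed, covering template[0:14] (2 x 7 = 14). The next fragment, fragment 3, covers template[14:21], so it starts at position 14.

Answer: 14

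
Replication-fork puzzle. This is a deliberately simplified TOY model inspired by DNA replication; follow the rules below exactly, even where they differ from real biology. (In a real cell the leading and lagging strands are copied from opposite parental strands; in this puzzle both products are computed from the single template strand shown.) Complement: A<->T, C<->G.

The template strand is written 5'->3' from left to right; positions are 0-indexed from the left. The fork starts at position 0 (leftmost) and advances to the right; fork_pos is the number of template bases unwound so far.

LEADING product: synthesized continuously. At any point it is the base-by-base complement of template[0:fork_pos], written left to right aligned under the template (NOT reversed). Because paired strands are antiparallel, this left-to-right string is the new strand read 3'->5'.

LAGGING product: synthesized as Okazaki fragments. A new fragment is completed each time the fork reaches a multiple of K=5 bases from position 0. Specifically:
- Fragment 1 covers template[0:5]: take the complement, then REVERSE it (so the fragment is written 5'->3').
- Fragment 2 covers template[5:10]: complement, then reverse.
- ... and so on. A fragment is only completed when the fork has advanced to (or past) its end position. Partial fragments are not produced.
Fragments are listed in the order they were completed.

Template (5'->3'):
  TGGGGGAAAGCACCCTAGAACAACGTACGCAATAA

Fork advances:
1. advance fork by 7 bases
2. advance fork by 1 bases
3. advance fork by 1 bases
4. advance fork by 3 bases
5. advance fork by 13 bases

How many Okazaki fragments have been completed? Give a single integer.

Answer: 5

Derivation:
Step 1: advance 7 -> fork_pos = 0 + 7 = 7. Reached multiple(s) of 5: 5 -> fragment 1 completed (1 total).
Step 2: advance 1 -> fork_pos = 7 + 1 = 8. Next multiple of 5 is 10 (not reached); still 1 fragment(s).
Step 3: advance 1 -> fork_pos = 8 + 1 = 9. Next multiple of 5 is 10 (not reached); still 1 fragment(s).
Step 4: advance 3 -> fork_pos = 9 + 3 = 12. Reached multiple(s) of 5: 10 -> fragment 2 completed (2 total).
Step 5: advance 13 -> fork_pos = 12 + 13 = 25. Reached multiple(s) of 5: 15, 20, 25 -> fragments 3-5 completed (5 total).
Check: final fork_pos = 25; the multiples of 5 that are <= 25 are 5..25 -> 25 // 5 = 5 completed fragment(s).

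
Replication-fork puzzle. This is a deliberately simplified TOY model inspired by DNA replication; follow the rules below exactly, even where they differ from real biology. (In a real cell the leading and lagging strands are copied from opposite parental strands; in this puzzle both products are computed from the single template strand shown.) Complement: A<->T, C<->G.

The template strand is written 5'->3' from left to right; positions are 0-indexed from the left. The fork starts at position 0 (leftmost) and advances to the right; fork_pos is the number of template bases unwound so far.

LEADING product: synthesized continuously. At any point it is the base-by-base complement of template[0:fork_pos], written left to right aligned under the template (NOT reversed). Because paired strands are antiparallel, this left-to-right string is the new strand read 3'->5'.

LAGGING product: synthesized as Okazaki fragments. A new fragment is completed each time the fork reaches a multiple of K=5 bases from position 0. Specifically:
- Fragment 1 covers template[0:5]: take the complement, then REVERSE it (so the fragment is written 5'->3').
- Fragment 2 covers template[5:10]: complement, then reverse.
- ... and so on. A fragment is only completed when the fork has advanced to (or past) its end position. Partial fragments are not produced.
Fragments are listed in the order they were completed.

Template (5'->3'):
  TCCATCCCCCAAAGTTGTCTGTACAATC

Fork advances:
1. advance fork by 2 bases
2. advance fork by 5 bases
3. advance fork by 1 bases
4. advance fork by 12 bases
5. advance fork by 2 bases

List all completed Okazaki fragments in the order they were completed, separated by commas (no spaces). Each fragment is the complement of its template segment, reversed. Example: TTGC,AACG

Step 1: advance 2 -> fork_pos = 0 + 2 = 2. Next multiple of 5 is 5 (not reached); still 0 fragment(s).
Step 2: advance 5 -> fork_pos = 2 + 5 = 7. Reached multiple(s) of 5: 5 -> fragment 1 completed (1 total).
Step 3: advance 1 -> fork_pos = 7 + 1 = 8. Next multiple of 5 is 10 (not reached); still 1 fragment(s).
Step 4: advance 12 -> fork_pos = 8 + 12 = 20. Reached multiple(s) of 5: 10, 15, 20 -> fragments 2-4 completed (4 total).
Step 5: advance 2 -> fork_pos = 20 + 2 = 22. Next multiple of 5 is 25 (not reached); still 4 fragment(s).
Final fork_pos = 22, so 4 fragment(s) are complete. Build each: template segment -> complement -> reverse.
Fragment 1: template[0:5] = TCCAT -> complement AGGTA -> reversed ATGGA
Fragment 2: template[5:10] = CCCCC -> complement GGGGG -> reversed GGGGG
Fragment 3: template[10:15] = AAAGT -> complement TTTCA -> reversed ACTTT
Fragment 4: template[15:20] = TGTCT -> complement ACAGA -> reversed AGACA

Answer: ATGGA,GGGGG,ACTTT,AGACA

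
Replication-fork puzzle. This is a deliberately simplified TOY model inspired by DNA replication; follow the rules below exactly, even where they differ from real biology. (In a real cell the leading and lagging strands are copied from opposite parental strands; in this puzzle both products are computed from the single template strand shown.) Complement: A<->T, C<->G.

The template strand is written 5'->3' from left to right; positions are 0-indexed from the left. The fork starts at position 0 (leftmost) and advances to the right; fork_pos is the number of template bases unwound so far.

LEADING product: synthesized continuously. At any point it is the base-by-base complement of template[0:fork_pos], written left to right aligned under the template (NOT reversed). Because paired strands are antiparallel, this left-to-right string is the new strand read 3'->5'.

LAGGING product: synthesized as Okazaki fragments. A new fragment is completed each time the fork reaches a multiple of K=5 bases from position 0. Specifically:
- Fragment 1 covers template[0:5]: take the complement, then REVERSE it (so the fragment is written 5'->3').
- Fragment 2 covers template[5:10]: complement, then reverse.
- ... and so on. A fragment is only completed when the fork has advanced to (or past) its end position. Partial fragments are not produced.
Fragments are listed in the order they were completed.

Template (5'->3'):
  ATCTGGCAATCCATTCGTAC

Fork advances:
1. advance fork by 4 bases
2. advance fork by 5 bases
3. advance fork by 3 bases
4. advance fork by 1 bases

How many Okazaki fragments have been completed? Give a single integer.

Step 1: advance 4 -> fork_pos = 0 + 4 = 4. Next multiple of 5 is 5 (not reached); still 0 fragment(s).
Step 2: advance 5 -> fork_pos = 4 + 5 = 9. Reached multiple(s) of 5: 5 -> fragment 1 completed (1 total).
Step 3: advance 3 -> fork_pos = 9 + 3 = 12. Reached multiple(s) of 5: 10 -> fragment 2 completed (2 total).
Step 4: advance 1 -> fork_pos = 12 + 1 = 13. Next multiple of 5 is 15 (not reached); still 2 fragment(s).
Check: final fork_pos = 13; the multiples of 5 that are <= 13 are 5..10 -> 13 // 5 = 2 completed fragment(s).

Answer: 2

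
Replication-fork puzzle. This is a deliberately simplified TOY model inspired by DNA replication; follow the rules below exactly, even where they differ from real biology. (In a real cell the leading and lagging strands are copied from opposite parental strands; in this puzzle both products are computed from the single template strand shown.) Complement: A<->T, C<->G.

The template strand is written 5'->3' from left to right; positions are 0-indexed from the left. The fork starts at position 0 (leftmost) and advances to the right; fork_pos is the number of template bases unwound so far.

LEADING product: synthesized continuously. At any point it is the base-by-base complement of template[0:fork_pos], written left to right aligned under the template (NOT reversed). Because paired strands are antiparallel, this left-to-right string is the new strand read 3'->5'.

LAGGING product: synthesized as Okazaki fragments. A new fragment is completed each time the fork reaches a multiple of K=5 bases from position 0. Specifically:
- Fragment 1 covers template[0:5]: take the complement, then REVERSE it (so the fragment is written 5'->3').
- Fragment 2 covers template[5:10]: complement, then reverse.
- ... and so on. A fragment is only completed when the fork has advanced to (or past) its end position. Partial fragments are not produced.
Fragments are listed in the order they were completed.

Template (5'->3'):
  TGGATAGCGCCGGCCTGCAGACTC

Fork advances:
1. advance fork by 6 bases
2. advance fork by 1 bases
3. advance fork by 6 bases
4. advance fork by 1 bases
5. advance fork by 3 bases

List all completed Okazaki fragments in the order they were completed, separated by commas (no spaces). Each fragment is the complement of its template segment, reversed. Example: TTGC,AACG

Answer: ATCCA,GCGCT,GGCCG

Derivation:
Step 1: advance 6 -> fork_pos = 0 + 6 = 6. Reached multiple(s) of 5: 5 -> fragment 1 completed (1 total).
Step 2: advance 1 -> fork_pos = 6 + 1 = 7. Next multiple of 5 is 10 (not reached); still 1 fragment(s).
Step 3: advance 6 -> fork_pos = 7 + 6 = 13. Reached multiple(s) of 5: 10 -> fragment 2 completed (2 total).
Step 4: advance 1 -> fork_pos = 13 + 1 = 14. Next multiple of 5 is 15 (not reached); still 2 fragment(s).
Step 5: advance 3 -> fork_pos = 14 + 3 = 17. Reached multiple(s) of 5: 15 -> fragment 3 completed (3 total).
Final fork_pos = 17, so 3 fragment(s) are complete. Build each: template segment -> complement -> reverse.
Fragment 1: template[0:5] = TGGAT -> complement ACCTA -> reversed ATCCA
Fragment 2: template[5:10] = AGCGC -> complement TCGCG -> reversed GCGCT
Fragment 3: template[10:15] = CGGCC -> complement GCCGG -> reversed GGCCG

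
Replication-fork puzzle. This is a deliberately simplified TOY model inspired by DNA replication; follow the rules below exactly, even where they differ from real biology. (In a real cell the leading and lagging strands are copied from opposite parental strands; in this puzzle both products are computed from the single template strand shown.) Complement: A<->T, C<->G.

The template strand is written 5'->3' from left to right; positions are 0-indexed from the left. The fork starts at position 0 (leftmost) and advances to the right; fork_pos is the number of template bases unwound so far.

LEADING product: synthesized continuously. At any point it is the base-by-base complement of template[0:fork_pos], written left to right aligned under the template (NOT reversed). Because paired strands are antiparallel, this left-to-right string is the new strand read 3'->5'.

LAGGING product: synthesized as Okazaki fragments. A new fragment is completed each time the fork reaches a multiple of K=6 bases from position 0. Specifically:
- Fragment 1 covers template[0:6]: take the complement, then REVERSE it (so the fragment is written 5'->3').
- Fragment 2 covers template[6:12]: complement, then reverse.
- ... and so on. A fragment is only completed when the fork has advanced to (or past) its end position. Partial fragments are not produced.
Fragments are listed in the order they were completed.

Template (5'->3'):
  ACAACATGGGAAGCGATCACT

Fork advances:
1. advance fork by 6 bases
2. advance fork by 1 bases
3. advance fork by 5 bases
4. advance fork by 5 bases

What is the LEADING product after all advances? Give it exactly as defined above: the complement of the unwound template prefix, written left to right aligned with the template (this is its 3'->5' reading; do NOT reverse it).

Step 1: advance 6 -> fork_pos = 0 + 6 = 6.
Step 2: advance 1 -> fork_pos = 6 + 1 = 7.
Step 3: advance 5 -> fork_pos = 7 + 5 = 12.
Step 4: advance 5 -> fork_pos = 12 + 5 = 17.
Unwound prefix: template[0:17] = ACAACATGGGAAGCGAT
Complement it base by base (A<->T, C<->G), keeping left-to-right order:
  [0:5] ACAAC -> TGTTG
  [5:10] ATGGG -> TACCC
  [10:15] AAGCG -> TTCGC
  [15:17] AT -> TA
Concatenate: TGTTGTACCCTTCGCTA (length 17; written aligned with the template, i.e. 3'->5').

Answer: TGTTGTACCCTTCGCTA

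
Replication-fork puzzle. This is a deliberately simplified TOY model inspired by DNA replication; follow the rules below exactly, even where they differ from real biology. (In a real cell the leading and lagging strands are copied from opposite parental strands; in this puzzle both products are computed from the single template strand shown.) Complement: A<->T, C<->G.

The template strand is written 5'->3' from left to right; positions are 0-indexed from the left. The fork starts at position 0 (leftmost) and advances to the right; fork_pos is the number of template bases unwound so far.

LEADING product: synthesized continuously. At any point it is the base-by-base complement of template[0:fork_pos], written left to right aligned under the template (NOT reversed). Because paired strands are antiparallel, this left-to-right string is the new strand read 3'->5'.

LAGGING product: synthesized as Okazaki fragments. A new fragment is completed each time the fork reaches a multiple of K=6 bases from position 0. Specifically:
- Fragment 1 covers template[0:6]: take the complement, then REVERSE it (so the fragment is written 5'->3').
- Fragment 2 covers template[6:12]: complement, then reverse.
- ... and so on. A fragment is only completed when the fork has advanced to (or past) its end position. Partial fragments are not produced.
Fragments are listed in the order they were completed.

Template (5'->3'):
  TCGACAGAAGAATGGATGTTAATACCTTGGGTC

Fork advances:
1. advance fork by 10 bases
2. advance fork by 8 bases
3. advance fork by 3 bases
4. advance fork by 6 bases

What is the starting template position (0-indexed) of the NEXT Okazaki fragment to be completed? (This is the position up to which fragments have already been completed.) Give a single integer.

Step 1: advance 10 -> fork_pos = 0 + 10 = 10. Reached multiple(s) of 6: 6 -> fragment 1 completed (1 total).
Step 2: advance 8 -> fork_pos = 10 + 8 = 18. Reached multiple(s) of 6: 12, 18 -> fragments 2-3 completed (3 total).
Step 3: advance 3 -> fork_pos = 18 + 3 = 21. Next multiple of 6 is 24 (not reached); still 3 fragment(s).
Step 4: advance 6 -> fork_pos = 21 + 6 = 27. Reached multiple(s) of 6: 24 -> fragment 4 completed (4 total).
4 fragment(s) completed, covering template[0:24] (4 x 6 = 24). The next fragment, fragment 5, covers template[24:30], so it starts at position 24.

Answer: 24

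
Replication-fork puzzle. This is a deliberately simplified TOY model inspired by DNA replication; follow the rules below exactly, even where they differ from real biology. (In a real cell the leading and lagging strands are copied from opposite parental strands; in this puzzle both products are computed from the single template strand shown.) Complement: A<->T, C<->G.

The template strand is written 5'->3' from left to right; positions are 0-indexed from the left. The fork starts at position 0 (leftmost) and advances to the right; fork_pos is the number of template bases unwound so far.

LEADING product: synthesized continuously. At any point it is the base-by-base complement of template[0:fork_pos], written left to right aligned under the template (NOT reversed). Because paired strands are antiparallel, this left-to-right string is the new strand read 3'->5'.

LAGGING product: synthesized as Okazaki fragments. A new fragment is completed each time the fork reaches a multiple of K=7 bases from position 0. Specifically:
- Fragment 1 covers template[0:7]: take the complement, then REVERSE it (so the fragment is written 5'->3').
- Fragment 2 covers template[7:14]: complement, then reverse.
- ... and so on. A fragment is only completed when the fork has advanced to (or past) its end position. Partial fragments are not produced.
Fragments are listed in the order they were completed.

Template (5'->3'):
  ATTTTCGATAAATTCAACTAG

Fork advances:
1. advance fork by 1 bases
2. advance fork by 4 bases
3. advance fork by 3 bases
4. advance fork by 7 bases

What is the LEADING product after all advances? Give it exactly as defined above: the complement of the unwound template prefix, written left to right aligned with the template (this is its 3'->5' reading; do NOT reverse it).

Answer: TAAAAGCTATTTAAG

Derivation:
Step 1: advance 1 -> fork_pos = 0 + 1 = 1.
Step 2: advance 4 -> fork_pos = 1 + 4 = 5.
Step 3: advance 3 -> fork_pos = 5 + 3 = 8.
Step 4: advance 7 -> fork_pos = 8 + 7 = 15.
Unwound prefix: template[0:15] = ATTTTCGATAAATTC
Complement it base by base (A<->T, C<->G), keeping left-to-right order:
  [0:5] ATTTT -> TAAAA
  [5:10] CGATA -> GCTAT
  [10:15] AATTC -> TTAAG
Concatenate: TAAAAGCTATTTAAG (length 15; written aligned with the template, i.e. 3'->5').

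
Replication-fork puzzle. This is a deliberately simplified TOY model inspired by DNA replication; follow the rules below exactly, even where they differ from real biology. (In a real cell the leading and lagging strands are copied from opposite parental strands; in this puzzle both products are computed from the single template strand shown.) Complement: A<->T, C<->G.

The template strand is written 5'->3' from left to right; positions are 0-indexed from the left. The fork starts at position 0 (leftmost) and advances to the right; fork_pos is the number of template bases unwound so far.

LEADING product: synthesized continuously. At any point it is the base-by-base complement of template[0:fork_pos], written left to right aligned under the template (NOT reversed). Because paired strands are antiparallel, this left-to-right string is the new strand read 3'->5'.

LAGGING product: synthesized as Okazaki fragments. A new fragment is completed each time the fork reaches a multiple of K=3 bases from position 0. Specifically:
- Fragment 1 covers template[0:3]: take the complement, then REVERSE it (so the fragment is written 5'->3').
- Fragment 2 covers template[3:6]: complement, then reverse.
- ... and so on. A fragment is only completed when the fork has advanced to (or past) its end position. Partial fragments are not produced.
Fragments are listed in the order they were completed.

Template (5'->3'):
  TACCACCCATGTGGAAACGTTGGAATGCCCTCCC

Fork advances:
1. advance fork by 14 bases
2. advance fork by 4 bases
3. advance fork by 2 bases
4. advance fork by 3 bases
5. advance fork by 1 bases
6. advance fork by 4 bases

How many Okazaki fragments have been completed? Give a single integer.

Step 1: advance 14 -> fork_pos = 0 + 14 = 14. Reached multiple(s) of 3: 3, 6, 9, 12 -> fragments 1-4 completed (4 total).
Step 2: advance 4 -> fork_pos = 14 + 4 = 18. Reached multiple(s) of 3: 15, 18 -> fragments 5-6 completed (6 total).
Step 3: advance 2 -> fork_pos = 18 + 2 = 20. Next multiple of 3 is 21 (not reached); still 6 fragment(s).
Step 4: advance 3 -> fork_pos = 20 + 3 = 23. Reached multiple(s) of 3: 21 -> fragment 7 completed (7 total).
Step 5: advance 1 -> fork_pos = 23 + 1 = 24. Reached multiple(s) of 3: 24 -> fragment 8 completed (8 total).
Step 6: advance 4 -> fork_pos = 24 + 4 = 28. Reached multiple(s) of 3: 27 -> fragment 9 completed (9 total).
Check: final fork_pos = 28; the multiples of 3 that are <= 28 are 3..27 -> 28 // 3 = 9 completed fragment(s).

Answer: 9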